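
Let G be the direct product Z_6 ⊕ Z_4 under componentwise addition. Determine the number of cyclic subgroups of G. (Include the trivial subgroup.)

12

A cyclic subgroup of order d is generated by each of its φ(d) elements of order d, so the cyclic subgroups of order d number (#elements of order d)/φ(d).
Cyclic subgroups by order — order 1: 1; order 2: 3; order 3: 1; order 4: 2; order 6: 3; order 12: 2.
Total: 12.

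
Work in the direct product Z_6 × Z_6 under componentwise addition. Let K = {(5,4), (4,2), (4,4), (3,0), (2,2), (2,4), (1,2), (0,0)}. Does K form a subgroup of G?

|K| = 8 does not divide |G| = 36, so by Lagrange K is not a subgroup.

No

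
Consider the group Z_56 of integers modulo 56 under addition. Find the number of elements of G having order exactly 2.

1

In a cyclic group of order 56, the number of elements of order d (for d | 56) is φ(d).
φ(2) = 1.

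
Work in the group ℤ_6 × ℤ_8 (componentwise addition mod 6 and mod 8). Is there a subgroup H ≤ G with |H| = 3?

Yes

3 | 48. A subgroup of order 3 is {(0,0), (2,0), (4,0)}.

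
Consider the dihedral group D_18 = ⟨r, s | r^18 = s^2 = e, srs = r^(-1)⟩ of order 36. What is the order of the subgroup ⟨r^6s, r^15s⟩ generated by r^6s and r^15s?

|⟨r^6s⟩| = 2 and |⟨r^15s⟩| = 2, so |H| is a multiple of lcm(2, 2) = 2 and divides |G| = 36.
Closing under the operation: H = {e, r^9, r^6s, r^15s}, so |H| = 4.

4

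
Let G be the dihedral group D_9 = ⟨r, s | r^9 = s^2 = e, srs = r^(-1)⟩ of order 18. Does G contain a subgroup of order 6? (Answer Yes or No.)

6 | 18. A subgroup of order 6 is {e, r^3, r^6, r^2s, r^5s, r^8s}.

Yes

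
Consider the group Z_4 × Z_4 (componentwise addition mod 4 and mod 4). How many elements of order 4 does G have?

12

An element (a,b) has order lcm(ord(a), ord(b)); count pairs with lcm equal to 4.
Enumerating gives 12 such elements.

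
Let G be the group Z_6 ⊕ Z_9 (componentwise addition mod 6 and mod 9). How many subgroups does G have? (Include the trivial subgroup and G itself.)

|G| = 54, so by Lagrange every subgroup order divides 54. Divisors: 1, 2, 3, 6, 9, 18, 27, 54.
Subgroups by order — order 1: 1; order 2: 1; order 3: 4; order 6: 4; order 9: 4; order 18: 4; order 27: 1; order 54: 1.
Total: 1 + 1 + 4 + 4 + 4 + 4 + 1 + 1 = 20.

20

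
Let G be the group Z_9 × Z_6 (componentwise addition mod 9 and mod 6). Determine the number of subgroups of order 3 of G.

4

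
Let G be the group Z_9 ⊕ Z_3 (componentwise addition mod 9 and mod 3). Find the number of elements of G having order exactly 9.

18

An element (a,b) has order lcm(ord(a), ord(b)); count pairs with lcm equal to 9.
Enumerating gives 18 such elements.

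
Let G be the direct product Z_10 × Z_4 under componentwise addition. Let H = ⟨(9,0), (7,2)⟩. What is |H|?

20

|⟨(9,0)⟩| = 10 and |⟨(7,2)⟩| = 10, so |H| is a multiple of lcm(10, 10) = 10 and divides |G| = 40.
Closing under the operation: H = {(0,0), (0,2), (1,0), (1,2), (2,0), (2,2), (3,0), (3,2), (4,0), (4,2), (5,0), (5,2), (6,0), (6,2), (7,0), (7,2), (8,0), (8,2), (9,0), (9,2)}, so |H| = 20.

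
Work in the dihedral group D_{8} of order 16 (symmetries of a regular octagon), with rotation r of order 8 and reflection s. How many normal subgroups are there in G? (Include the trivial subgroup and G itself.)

7

G has 19 subgroups. Checking conjugation-invariance by order — order 1: 1/1 normal; order 2: 1/9 normal; order 4: 1/5 normal; order 8: 3/3 normal; order 16: 1/1 normal.
Total normal subgroups: 7.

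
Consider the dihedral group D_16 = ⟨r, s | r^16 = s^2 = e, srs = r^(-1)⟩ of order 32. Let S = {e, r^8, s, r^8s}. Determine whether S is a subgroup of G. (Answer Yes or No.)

Yes

|S| = 4 divides |G| = 32, consistent with Lagrange.
S contains the identity, every element's inverse is in S, and S is closed under ·: it is a subgroup.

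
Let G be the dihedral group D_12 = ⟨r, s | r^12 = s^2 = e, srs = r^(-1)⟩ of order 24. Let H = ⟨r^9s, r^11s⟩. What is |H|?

12

|⟨r^9s⟩| = 2 and |⟨r^11s⟩| = 2, so |H| is a multiple of lcm(2, 2) = 2 and divides |G| = 24.
Closing under the operation: H = {e, r^2, r^4, r^6, r^8, r^10, rs, r^3s, r^5s, r^7s, r^9s, r^11s}, so |H| = 12.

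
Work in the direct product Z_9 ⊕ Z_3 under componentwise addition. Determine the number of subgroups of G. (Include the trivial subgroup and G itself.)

|G| = 27, so by Lagrange every subgroup order divides 27. Divisors: 1, 3, 9, 27.
Subgroups by order — order 1: 1; order 3: 4; order 9: 4; order 27: 1.
Total: 1 + 4 + 4 + 1 = 10.

10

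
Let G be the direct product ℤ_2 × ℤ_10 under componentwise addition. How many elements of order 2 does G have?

3

An element (a,b) has order lcm(ord(a), ord(b)); count pairs with lcm equal to 2.
Enumerating gives 3 such elements.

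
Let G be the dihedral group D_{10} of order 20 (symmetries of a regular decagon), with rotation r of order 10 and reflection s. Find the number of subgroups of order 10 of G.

|G| = 20 and 10 | 20, so subgroups of order 10 are possible by Lagrange.
The subgroups of order 10 are: {e, r, r^2, r^3, r^4, r^5, r^6, r^7, r^8, r^9}; {e, r^2, r^4, r^6, r^8, s, r^2s, r^4s, r^6s, r^8s}; {e, r^2, r^4, r^6, r^8, rs, r^3s, r^5s, r^7s, r^9s}.
So G has 3 subgroups of order 10.

3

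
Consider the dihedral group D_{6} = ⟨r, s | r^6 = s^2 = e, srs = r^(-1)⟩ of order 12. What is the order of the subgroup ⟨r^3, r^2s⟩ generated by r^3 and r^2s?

|⟨r^3⟩| = 2 and |⟨r^2s⟩| = 2, so |H| is a multiple of lcm(2, 2) = 2 and divides |G| = 12.
Closing under the operation: H = {e, r^3, r^2s, r^5s}, so |H| = 4.

4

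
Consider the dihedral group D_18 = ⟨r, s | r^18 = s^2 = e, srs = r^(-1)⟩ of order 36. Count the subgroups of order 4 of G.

9

|G| = 36 and 4 | 36, so subgroups of order 4 are possible by Lagrange.
The subgroups of order 4 are: {e, r^9, rs, r^10s}; {e, r^9, r^2s, r^11s}; {e, r^9, r^3s, r^12s}; {e, r^9, r^4s, r^13s}; … (9 in all).
So G has 9 subgroups of order 4.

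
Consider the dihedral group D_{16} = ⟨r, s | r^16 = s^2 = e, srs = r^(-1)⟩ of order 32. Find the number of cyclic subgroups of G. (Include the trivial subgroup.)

21

Each element a generates a cyclic subgroup ⟨a⟩; distinct elements may generate the same one (a cyclic group of order d has φ(d) generators).
Cyclic subgroups by order — order 1: 1; order 2: 17; order 4: 1; order 8: 1; order 16: 1.
Total: 21.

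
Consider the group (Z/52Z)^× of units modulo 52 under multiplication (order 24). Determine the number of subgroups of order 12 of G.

3

|G| = 24 and 12 | 24, so subgroups of order 12 are possible by Lagrange.
The subgroups of order 12 are: {1, 7, 9, 11, 15, 17, 19, 25, 29, 31, 47, 49}; {1, 5, 9, 17, 21, 25, 29, 33, 37, 41, 45, 49}; {1, 3, 9, 17, 23, 25, 27, 29, 35, 43, 49, 51}.
So G has 3 subgroups of order 12.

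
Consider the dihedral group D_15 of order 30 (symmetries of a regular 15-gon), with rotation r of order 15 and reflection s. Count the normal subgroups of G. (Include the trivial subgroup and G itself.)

5

G has 28 subgroups. Checking conjugation-invariance by order — order 1: 1/1 normal; order 2: 0/15 normal; order 3: 1/1 normal; order 5: 1/1 normal; order 6: 0/5 normal; order 10: 0/3 normal; order 15: 1/1 normal; order 30: 1/1 normal.
Total normal subgroups: 5.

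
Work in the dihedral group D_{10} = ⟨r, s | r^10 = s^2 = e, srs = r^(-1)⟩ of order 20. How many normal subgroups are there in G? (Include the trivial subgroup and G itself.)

G has 22 subgroups. Checking conjugation-invariance by order — order 1: 1/1 normal; order 2: 1/11 normal; order 4: 0/5 normal; order 5: 1/1 normal; order 10: 3/3 normal; order 20: 1/1 normal.
Total normal subgroups: 7.

7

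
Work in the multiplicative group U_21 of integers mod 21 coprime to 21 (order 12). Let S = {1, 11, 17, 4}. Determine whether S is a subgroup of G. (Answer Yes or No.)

17 ∈ S but its inverse 5 ∉ S, so S is not a subgroup.

No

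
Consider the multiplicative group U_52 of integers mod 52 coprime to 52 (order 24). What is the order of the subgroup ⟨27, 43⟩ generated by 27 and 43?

12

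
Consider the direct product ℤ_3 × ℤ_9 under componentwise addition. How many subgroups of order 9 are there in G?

|G| = 27 and 9 | 27, so subgroups of order 9 are possible by Lagrange.
The subgroups of order 9 are: {(0,0), (0,1), (0,2), (0,3), (0,4), (0,5), (0,6), (0,7), (0,8)}; {(0,0), (0,3), (0,6), (1,0), (1,3), (1,6), (2,0), (2,3), (2,6)}; {(0,0), (0,3), (0,6), (1,1), (1,4), (1,7), (2,2), (2,5), (2,8)}; {(0,0), (0,3), (0,6), (1,2), (1,5), (1,8), (2,1), (2,4), (2,7)}.
So G has 4 subgroups of order 9.

4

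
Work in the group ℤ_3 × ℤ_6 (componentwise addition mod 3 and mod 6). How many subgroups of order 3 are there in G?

|G| = 18 and 3 | 18, so subgroups of order 3 are possible by Lagrange.
The subgroups of order 3 are: {(0,0), (0,2), (0,4)}; {(0,0), (1,0), (2,0)}; {(0,0), (1,2), (2,4)}; {(0,0), (1,4), (2,2)}.
So G has 4 subgroups of order 3.

4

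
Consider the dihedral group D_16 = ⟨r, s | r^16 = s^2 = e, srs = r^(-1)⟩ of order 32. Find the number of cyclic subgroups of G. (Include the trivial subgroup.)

A cyclic subgroup of order d is generated by each of its φ(d) elements of order d, so the cyclic subgroups of order d number (#elements of order d)/φ(d).
Cyclic subgroups by order — order 1: 1; order 2: 17; order 4: 1; order 8: 1; order 16: 1.
Total: 21.

21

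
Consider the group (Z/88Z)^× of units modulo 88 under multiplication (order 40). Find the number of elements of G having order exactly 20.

No element of G has order 20 (even though 20 | 40).

0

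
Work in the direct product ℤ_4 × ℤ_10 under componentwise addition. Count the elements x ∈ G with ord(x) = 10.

An element (a,b) has order lcm(ord(a), ord(b)); count pairs with lcm equal to 10.
Enumerating gives 12 such elements.

12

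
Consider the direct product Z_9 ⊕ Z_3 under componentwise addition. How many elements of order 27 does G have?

0

An element (a,b) has order lcm(ord(a), ord(b)); count pairs with lcm equal to 27.
Enumerating gives 0 such elements.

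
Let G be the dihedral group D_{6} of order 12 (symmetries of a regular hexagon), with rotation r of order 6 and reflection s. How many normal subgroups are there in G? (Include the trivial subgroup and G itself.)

G has 16 subgroups. Checking conjugation-invariance by order — order 1: 1/1 normal; order 2: 1/7 normal; order 3: 1/1 normal; order 4: 0/3 normal; order 6: 3/3 normal; order 12: 1/1 normal.
Total normal subgroups: 7.

7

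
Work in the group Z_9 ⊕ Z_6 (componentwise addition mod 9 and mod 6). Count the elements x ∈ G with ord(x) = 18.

18

An element (a,b) has order lcm(ord(a), ord(b)); count pairs with lcm equal to 18.
Enumerating gives 18 such elements.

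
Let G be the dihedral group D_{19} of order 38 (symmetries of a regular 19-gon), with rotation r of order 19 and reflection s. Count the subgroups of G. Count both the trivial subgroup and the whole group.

|G| = 38, so by Lagrange every subgroup order divides 38. Divisors: 1, 2, 19, 38.
Subgroups by order — order 1: 1; order 2: 19; order 19: 1; order 38: 1.
Total: 1 + 19 + 1 + 1 = 22.

22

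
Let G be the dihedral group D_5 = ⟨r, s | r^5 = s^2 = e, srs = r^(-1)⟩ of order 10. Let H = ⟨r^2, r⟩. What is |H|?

5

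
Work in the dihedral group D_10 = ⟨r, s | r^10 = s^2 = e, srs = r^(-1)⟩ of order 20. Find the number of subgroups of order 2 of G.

11

|G| = 20 and 2 | 20, so subgroups of order 2 are possible by Lagrange.
The subgroups of order 2 are: {e, r^2s}; {e, r^3s}; {e, r^4s}; {e, r^5}; … (11 in all).
So G has 11 subgroups of order 2.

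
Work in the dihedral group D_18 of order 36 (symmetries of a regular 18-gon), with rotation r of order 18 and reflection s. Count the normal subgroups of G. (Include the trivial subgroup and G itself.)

9

G has 45 subgroups. Checking conjugation-invariance by order — order 1: 1/1 normal; order 2: 1/19 normal; order 3: 1/1 normal; order 4: 0/9 normal; order 6: 1/7 normal; order 9: 1/1 normal; order 12: 0/3 normal; order 18: 3/3 normal; order 36: 1/1 normal.
Total normal subgroups: 9.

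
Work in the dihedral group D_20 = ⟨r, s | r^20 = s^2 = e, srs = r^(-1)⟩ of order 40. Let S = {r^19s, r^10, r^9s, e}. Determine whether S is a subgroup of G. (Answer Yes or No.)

Yes

|S| = 4 divides |G| = 40, consistent with Lagrange.
S contains the identity, every element's inverse is in S, and S is closed under ·: it is a subgroup.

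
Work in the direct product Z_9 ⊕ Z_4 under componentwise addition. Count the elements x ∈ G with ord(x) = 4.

An element (a,b) has order lcm(ord(a), ord(b)); count pairs with lcm equal to 4.
Enumerating gives 2 such elements.

2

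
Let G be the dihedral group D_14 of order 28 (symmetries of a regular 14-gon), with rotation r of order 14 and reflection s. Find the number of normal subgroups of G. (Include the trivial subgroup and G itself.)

7

G has 28 subgroups. Checking conjugation-invariance by order — order 1: 1/1 normal; order 2: 1/15 normal; order 4: 0/7 normal; order 7: 1/1 normal; order 14: 3/3 normal; order 28: 1/1 normal.
Total normal subgroups: 7.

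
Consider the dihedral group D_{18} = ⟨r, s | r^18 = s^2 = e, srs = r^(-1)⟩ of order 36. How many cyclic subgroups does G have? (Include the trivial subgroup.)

24

Each element a generates a cyclic subgroup ⟨a⟩; distinct elements may generate the same one (a cyclic group of order d has φ(d) generators).
Cyclic subgroups by order — order 1: 1; order 2: 19; order 3: 1; order 6: 1; order 9: 1; order 18: 1.
Total: 24.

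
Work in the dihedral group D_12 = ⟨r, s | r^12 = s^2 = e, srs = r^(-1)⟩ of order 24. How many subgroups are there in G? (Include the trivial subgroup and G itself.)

|G| = 24, so by Lagrange every subgroup order divides 24. Divisors: 1, 2, 3, 4, 6, 8, 12, 24.
Subgroups by order — order 1: 1; order 2: 13; order 3: 1; order 4: 7; order 6: 5; order 8: 3; order 12: 3; order 24: 1.
Total: 1 + 13 + 1 + 7 + 5 + 3 + 3 + 1 = 34.

34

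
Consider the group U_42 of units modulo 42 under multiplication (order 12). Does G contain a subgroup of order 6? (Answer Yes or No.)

Yes

6 | 12. A subgroup of order 6 is {1, 11, 23, 25, 29, 37}.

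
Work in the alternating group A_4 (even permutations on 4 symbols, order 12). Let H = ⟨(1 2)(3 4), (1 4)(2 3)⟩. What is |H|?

|⟨(1 2)(3 4)⟩| = 2 and |⟨(1 4)(2 3)⟩| = 2, so |H| is a multiple of lcm(2, 2) = 2 and divides |G| = 12.
Closing under the operation: H = {e, (1 2)(3 4), (1 3)(2 4), (1 4)(2 3)}, so |H| = 4.

4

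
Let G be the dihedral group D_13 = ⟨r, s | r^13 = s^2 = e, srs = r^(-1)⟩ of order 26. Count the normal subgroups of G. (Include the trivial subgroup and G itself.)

G has 16 subgroups. Checking conjugation-invariance by order — order 1: 1/1 normal; order 2: 0/13 normal; order 13: 1/1 normal; order 26: 1/1 normal.
Total normal subgroups: 3.

3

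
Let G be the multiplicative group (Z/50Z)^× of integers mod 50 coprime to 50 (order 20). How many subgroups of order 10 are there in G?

1

|G| = 20 and 10 | 20, so subgroups of order 10 are possible by Lagrange.
The subgroups of order 10 are: {1, 9, 11, 19, 21, 29, 31, 39, 41, 49}.
So G has 1 subgroup of order 10.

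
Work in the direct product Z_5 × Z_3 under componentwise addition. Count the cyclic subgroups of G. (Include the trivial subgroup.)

Group the elements of G by the cyclic subgroup they generate; each cyclic subgroup of order d accounts for φ(d) elements.
Cyclic subgroups by order — order 1: 1; order 3: 1; order 5: 1; order 15: 1.
Total: 4.

4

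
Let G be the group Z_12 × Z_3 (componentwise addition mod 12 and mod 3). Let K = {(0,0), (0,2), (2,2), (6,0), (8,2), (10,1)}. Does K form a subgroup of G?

(0,2) ∈ K but its inverse (0,1) ∉ K, so K is not a subgroup.

No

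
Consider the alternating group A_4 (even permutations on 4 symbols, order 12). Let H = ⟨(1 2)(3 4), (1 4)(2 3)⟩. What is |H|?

4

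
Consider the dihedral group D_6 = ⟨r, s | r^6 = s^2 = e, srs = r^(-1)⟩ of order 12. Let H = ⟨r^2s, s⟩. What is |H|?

6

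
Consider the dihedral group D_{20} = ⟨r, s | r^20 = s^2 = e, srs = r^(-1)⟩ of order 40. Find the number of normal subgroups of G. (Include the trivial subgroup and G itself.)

9

G has 48 subgroups. Checking conjugation-invariance by order — order 1: 1/1 normal; order 2: 1/21 normal; order 4: 1/11 normal; order 5: 1/1 normal; order 8: 0/5 normal; order 10: 1/5 normal; order 20: 3/3 normal; order 40: 1/1 normal.
Total normal subgroups: 9.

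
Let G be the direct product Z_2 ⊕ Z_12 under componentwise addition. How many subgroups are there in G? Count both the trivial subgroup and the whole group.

16

|G| = 24, so by Lagrange every subgroup order divides 24. Divisors: 1, 2, 3, 4, 6, 8, 12, 24.
Subgroups by order — order 1: 1; order 2: 3; order 3: 1; order 4: 3; order 6: 3; order 8: 1; order 12: 3; order 24: 1.
Total: 1 + 3 + 1 + 3 + 3 + 1 + 3 + 1 = 16.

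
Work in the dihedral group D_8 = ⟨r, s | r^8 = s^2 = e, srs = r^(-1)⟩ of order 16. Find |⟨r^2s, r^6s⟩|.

4

|⟨r^2s⟩| = 2 and |⟨r^6s⟩| = 2, so |H| is a multiple of lcm(2, 2) = 2 and divides |G| = 16.
Closing under the operation: H = {e, r^4, r^2s, r^6s}, so |H| = 4.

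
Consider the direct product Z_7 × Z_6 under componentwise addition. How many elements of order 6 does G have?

2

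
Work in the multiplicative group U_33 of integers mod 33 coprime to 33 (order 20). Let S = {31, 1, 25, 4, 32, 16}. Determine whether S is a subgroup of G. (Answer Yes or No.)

No

|S| = 6 does not divide |G| = 20, so by Lagrange S is not a subgroup.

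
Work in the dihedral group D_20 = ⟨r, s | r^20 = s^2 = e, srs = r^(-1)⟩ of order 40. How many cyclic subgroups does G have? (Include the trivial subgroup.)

A cyclic subgroup of order d is generated by each of its φ(d) elements of order d, so the cyclic subgroups of order d number (#elements of order d)/φ(d).
Cyclic subgroups by order — order 1: 1; order 2: 21; order 4: 1; order 5: 1; order 10: 1; order 20: 1.
Total: 26.

26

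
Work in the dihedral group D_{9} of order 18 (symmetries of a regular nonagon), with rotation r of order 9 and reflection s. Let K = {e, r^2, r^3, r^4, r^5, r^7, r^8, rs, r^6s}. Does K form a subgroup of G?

No

r^8 ∈ K but its inverse r ∉ K, so K is not a subgroup.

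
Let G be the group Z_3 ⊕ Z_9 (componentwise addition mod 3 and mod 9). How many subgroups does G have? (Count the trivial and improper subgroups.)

10

|G| = 27, so by Lagrange every subgroup order divides 27. Divisors: 1, 3, 9, 27.
Subgroups by order — order 1: 1; order 3: 4; order 9: 4; order 27: 1.
Total: 1 + 4 + 4 + 1 = 10.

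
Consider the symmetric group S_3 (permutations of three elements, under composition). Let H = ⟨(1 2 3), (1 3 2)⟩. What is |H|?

3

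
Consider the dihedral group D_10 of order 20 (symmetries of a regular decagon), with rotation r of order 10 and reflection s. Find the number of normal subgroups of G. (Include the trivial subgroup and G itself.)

G has 22 subgroups. Checking conjugation-invariance by order — order 1: 1/1 normal; order 2: 1/11 normal; order 4: 0/5 normal; order 5: 1/1 normal; order 10: 3/3 normal; order 20: 1/1 normal.
Total normal subgroups: 7.

7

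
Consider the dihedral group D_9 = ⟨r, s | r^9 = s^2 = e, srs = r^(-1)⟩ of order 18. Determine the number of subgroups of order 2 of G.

|G| = 18 and 2 | 18, so subgroups of order 2 are possible by Lagrange.
The subgroups of order 2 are: {e, r^2s}; {e, r^3s}; {e, r^4s}; {e, r^5s}; … (9 in all).
So G has 9 subgroups of order 2.

9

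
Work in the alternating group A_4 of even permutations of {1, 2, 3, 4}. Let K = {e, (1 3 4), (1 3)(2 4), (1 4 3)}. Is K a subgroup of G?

No

Closure fails: (1 4 3) ∘ (1 3)(2 4) = (2 3 4) ∉ K. So K is not a subgroup.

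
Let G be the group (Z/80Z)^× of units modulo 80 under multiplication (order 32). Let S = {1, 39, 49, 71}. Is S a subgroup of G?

Yes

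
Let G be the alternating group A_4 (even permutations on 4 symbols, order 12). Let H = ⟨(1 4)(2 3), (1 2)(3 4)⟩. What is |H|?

4

|⟨(1 4)(2 3)⟩| = 2 and |⟨(1 2)(3 4)⟩| = 2, so |H| is a multiple of lcm(2, 2) = 2 and divides |G| = 12.
Closing under the operation: H = {e, (1 2)(3 4), (1 3)(2 4), (1 4)(2 3)}, so |H| = 4.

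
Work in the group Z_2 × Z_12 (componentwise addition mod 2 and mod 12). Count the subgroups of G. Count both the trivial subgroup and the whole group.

|G| = 24, so by Lagrange every subgroup order divides 24. Divisors: 1, 2, 3, 4, 6, 8, 12, 24.
Subgroups by order — order 1: 1; order 2: 3; order 3: 1; order 4: 3; order 6: 3; order 8: 1; order 12: 3; order 24: 1.
Total: 1 + 3 + 1 + 3 + 3 + 1 + 3 + 1 = 16.

16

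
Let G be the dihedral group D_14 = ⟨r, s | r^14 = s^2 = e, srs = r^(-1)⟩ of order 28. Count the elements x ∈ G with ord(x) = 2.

15

Enumerating element orders in G gives 15 elements of order 2.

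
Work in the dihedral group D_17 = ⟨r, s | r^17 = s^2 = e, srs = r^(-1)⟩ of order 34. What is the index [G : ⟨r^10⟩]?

2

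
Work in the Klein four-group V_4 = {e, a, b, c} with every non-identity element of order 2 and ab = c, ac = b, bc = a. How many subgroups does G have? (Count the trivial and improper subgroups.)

5

|G| = 4, so by Lagrange every subgroup order divides 4. Divisors: 1, 2, 4.
Subgroups by order — order 1: 1; order 2: 3; order 4: 1.
Total: 1 + 3 + 1 = 5.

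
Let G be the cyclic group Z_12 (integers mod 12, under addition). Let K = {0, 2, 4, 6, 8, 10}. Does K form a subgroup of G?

Yes

|K| = 6 divides |G| = 12, consistent with Lagrange.
K contains the identity, every element's inverse is in K, and K is closed under +: it is a subgroup.
In fact K = ⟨2⟩.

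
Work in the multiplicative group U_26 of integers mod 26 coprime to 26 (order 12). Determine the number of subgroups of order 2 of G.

|G| = 12 and 2 | 12, so subgroups of order 2 are possible by Lagrange.
The subgroups of order 2 are: {1, 25}.
So G has 1 subgroup of order 2.

1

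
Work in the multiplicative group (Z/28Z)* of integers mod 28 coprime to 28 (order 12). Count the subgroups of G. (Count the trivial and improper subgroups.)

10

|G| = 12, so by Lagrange every subgroup order divides 12. Divisors: 1, 2, 3, 4, 6, 12.
Subgroups by order — order 1: 1; order 2: 3; order 3: 1; order 4: 1; order 6: 3; order 12: 1.
Total: 1 + 3 + 1 + 1 + 3 + 1 = 10.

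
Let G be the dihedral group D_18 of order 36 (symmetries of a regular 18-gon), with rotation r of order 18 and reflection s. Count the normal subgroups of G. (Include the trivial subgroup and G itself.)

G has 45 subgroups. Checking conjugation-invariance by order — order 1: 1/1 normal; order 2: 1/19 normal; order 3: 1/1 normal; order 4: 0/9 normal; order 6: 1/7 normal; order 9: 1/1 normal; order 12: 0/3 normal; order 18: 3/3 normal; order 36: 1/1 normal.
Total normal subgroups: 9.

9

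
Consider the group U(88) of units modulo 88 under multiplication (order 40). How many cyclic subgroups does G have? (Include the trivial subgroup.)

A cyclic subgroup of order d is generated by each of its φ(d) elements of order d, so the cyclic subgroups of order d number (#elements of order d)/φ(d).
Cyclic subgroups by order — order 1: 1; order 2: 7; order 5: 1; order 10: 7.
Total: 16.

16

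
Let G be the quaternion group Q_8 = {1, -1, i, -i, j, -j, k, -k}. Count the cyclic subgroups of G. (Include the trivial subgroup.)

Group the elements of G by the cyclic subgroup they generate; each cyclic subgroup of order d accounts for φ(d) elements.
Cyclic subgroups by order — order 1: 1; order 2: 1; order 4: 3.
Total: 5.

5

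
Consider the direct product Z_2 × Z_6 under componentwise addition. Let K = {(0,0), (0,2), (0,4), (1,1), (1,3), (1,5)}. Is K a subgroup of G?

Yes

|K| = 6 divides |G| = 12, consistent with Lagrange.
K contains the identity, every element's inverse is in K, and K is closed under +: it is a subgroup.
In fact K = ⟨(1,5)⟩.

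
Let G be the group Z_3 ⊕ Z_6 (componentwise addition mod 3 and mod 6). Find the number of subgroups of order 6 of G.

4

|G| = 18 and 6 | 18, so subgroups of order 6 are possible by Lagrange.
The subgroups of order 6 are: {(0,0), (0,1), (0,2), (0,3), (0,4), (0,5)}; {(0,0), (0,3), (1,0), (1,3), (2,0), (2,3)}; {(0,0), (0,3), (1,1), (1,4), (2,2), (2,5)}; {(0,0), (0,3), (1,2), (1,5), (2,1), (2,4)}.
So G has 4 subgroups of order 6.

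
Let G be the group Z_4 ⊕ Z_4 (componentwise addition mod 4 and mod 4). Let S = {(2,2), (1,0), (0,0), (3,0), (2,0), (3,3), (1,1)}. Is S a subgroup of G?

No

|S| = 7 does not divide |G| = 16, so by Lagrange S is not a subgroup.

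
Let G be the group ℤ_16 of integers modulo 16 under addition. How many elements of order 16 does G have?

8

In a cyclic group of order 16, the number of elements of order d (for d | 16) is φ(d).
φ(16) = 8.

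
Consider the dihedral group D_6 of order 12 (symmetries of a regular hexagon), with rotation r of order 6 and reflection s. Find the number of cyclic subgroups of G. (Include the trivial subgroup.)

A cyclic subgroup of order d is generated by each of its φ(d) elements of order d, so the cyclic subgroups of order d number (#elements of order d)/φ(d).
Cyclic subgroups by order — order 1: 1; order 2: 7; order 3: 1; order 6: 1.
Total: 10.

10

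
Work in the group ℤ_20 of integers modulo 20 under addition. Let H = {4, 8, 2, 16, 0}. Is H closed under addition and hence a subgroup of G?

No

2 ∈ H but its inverse 18 ∉ H, so H is not a subgroup.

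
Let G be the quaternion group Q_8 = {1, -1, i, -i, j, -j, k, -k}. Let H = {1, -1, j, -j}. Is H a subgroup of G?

Yes

|H| = 4 divides |G| = 8, consistent with Lagrange.
H contains the identity, every element's inverse is in H, and H is closed under ·: it is a subgroup.
In fact H = ⟨j⟩.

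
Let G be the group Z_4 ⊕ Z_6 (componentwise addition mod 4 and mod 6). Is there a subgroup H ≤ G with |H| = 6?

Yes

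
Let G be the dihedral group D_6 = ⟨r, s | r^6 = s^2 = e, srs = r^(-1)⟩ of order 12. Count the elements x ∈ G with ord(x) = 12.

0

No element of G has order 12 (even though 12 | 12).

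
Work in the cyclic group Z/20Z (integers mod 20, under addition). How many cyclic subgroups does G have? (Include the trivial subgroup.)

6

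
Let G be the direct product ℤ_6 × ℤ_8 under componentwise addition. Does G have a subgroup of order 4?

4 | 48. A subgroup of order 4 is {(0,0), (0,2), (0,4), (0,6)}.

Yes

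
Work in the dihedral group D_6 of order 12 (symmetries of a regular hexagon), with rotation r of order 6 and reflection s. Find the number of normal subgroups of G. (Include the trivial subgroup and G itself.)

G has 16 subgroups. Checking conjugation-invariance by order — order 1: 1/1 normal; order 2: 1/7 normal; order 3: 1/1 normal; order 4: 0/3 normal; order 6: 3/3 normal; order 12: 1/1 normal.
Total normal subgroups: 7.

7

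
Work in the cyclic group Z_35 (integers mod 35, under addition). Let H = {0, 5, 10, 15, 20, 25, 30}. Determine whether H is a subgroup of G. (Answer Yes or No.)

Yes

|H| = 7 divides |G| = 35, consistent with Lagrange.
H contains the identity, every element's inverse is in H, and H is closed under +: it is a subgroup.
In fact H = ⟨20⟩.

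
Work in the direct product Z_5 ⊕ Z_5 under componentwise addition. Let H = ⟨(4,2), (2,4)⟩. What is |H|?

|⟨(4,2)⟩| = 5 and |⟨(2,4)⟩| = 5, so |H| is a multiple of lcm(5, 5) = 5 and divides |G| = 25.
Closing {(4,2), (2,4)} under the group operation gives all of G, so |H| = 25.

25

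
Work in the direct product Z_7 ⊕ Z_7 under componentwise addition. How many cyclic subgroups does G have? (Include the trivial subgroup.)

9

Each element a generates a cyclic subgroup ⟨a⟩; distinct elements may generate the same one (a cyclic group of order d has φ(d) generators).
Cyclic subgroups by order — order 1: 1; order 7: 8.
Total: 9.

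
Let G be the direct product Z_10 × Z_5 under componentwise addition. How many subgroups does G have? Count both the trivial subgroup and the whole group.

|G| = 50, so by Lagrange every subgroup order divides 50. Divisors: 1, 2, 5, 10, 25, 50.
Subgroups by order — order 1: 1; order 2: 1; order 5: 6; order 10: 6; order 25: 1; order 50: 1.
Total: 1 + 1 + 6 + 6 + 1 + 1 = 16.

16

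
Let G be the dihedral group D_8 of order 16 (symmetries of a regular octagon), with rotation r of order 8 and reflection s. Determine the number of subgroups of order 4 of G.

5

|G| = 16 and 4 | 16, so subgroups of order 4 are possible by Lagrange.
The subgroups of order 4 are: {e, r^2, r^4, r^6}; {e, r^4, r^2s, r^6s}; {e, r^4, r^3s, r^7s}; {e, r^4, s, r^4s}; … (5 in all).
So G has 5 subgroups of order 4.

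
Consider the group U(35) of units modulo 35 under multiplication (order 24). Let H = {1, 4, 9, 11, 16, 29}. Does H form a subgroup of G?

Yes

|H| = 6 divides |G| = 24, consistent with Lagrange.
H contains the identity, every element's inverse is in H, and H is closed under ·: it is a subgroup.
In fact H = ⟨4⟩.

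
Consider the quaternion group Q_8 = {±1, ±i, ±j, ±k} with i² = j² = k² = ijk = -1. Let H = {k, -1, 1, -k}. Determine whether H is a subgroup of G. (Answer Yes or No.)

Yes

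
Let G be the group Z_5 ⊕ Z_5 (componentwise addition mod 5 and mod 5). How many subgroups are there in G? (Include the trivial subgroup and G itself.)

|G| = 25, so by Lagrange every subgroup order divides 25. Divisors: 1, 5, 25.
Subgroups by order — order 1: 1; order 5: 6; order 25: 1.
Total: 1 + 6 + 1 = 8.

8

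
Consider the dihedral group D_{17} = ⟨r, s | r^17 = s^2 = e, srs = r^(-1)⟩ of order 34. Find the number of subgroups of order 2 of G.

17

|G| = 34 and 2 | 34, so subgroups of order 2 are possible by Lagrange.
The subgroups of order 2 are: {e, r^10s}; {e, r^11s}; {e, r^12s}; {e, r^13s}; … (17 in all).
So G has 17 subgroups of order 2.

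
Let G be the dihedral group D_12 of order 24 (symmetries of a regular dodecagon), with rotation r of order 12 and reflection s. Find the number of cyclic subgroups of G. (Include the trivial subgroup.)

18

Group the elements of G by the cyclic subgroup they generate; each cyclic subgroup of order d accounts for φ(d) elements.
Cyclic subgroups by order — order 1: 1; order 2: 13; order 3: 1; order 4: 1; order 6: 1; order 12: 1.
Total: 18.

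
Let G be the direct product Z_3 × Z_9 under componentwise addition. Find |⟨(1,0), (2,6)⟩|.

9

|⟨(1,0)⟩| = 3 and |⟨(2,6)⟩| = 3, so |H| is a multiple of lcm(3, 3) = 3 and divides |G| = 27.
Closing under the operation: H = {(0,0), (0,3), (0,6), (1,0), (1,3), (1,6), (2,0), (2,3), (2,6)}, so |H| = 9.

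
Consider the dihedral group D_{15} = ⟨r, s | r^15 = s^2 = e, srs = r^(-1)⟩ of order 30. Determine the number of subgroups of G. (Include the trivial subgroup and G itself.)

|G| = 30, so by Lagrange every subgroup order divides 30. Divisors: 1, 2, 3, 5, 6, 10, 15, 30.
Subgroups by order — order 1: 1; order 2: 15; order 3: 1; order 5: 1; order 6: 5; order 10: 3; order 15: 1; order 30: 1.
Total: 1 + 15 + 1 + 1 + 5 + 3 + 1 + 1 = 28.

28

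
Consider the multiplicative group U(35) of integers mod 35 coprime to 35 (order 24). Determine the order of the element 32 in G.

12

Compute successive powers of 32 mod 35: 32, 9, 8, 11, 2, 29, 18, 16, …; 32^12 ≡ 1 (mod 35).
So |⟨32⟩| = 12.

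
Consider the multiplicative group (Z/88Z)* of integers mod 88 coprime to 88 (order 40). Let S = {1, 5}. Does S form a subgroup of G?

5 ∈ S but its inverse 53 ∉ S, so S is not a subgroup.

No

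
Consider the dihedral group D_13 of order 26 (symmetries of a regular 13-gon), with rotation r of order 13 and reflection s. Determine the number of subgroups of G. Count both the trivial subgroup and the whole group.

16

|G| = 26, so by Lagrange every subgroup order divides 26. Divisors: 1, 2, 13, 26.
Subgroups by order — order 1: 1; order 2: 13; order 13: 1; order 26: 1.
Total: 1 + 13 + 1 + 1 = 16.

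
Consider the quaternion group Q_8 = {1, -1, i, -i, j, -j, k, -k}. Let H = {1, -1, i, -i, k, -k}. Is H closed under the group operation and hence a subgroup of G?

No

|H| = 6 does not divide |G| = 8, so by Lagrange H is not a subgroup.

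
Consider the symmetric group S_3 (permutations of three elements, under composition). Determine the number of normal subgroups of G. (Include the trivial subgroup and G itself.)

G has 6 subgroups. Checking conjugation-invariance by order — order 1: 1/1 normal; order 2: 0/3 normal; order 3: 1/1 normal; order 6: 1/1 normal.
Total normal subgroups: 3.

3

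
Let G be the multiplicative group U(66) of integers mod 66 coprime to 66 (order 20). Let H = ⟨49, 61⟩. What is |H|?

10

|⟨49⟩| = 5 and |⟨61⟩| = 10, so |H| is a multiple of lcm(5, 10) = 10 and divides |G| = 20.
Closing under the operation: H = {1, 7, 13, 19, 25, 31, 37, 43, 49, 61}, so |H| = 10.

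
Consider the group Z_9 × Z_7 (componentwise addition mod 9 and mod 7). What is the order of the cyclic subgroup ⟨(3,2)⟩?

21

The order of (3,2) in Z_9 × Z_7 is lcm(ord(3) in Z_9, ord(2) in Z_7).
ord(3) = 3 and ord(2) = 7, so |⟨(3,2)⟩| = lcm(3, 7) = 21.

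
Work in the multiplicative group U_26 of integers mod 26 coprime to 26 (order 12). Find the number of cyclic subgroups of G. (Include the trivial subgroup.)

6

A cyclic subgroup of order d is generated by each of its φ(d) elements of order d, so the cyclic subgroups of order d number (#elements of order d)/φ(d).
Cyclic subgroups by order — order 1: 1; order 2: 1; order 3: 1; order 4: 1; order 6: 1; order 12: 1.
Total: 6.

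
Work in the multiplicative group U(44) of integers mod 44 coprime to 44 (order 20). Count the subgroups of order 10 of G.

3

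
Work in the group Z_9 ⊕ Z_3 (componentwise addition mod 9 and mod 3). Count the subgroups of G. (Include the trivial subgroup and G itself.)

10

|G| = 27, so by Lagrange every subgroup order divides 27. Divisors: 1, 3, 9, 27.
Subgroups by order — order 1: 1; order 3: 4; order 9: 4; order 27: 1.
Total: 1 + 4 + 4 + 1 = 10.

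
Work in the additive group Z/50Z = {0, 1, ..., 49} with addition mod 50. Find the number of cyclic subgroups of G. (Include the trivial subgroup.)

Each element a generates a cyclic subgroup ⟨a⟩; distinct elements may generate the same one (a cyclic group of order d has φ(d) generators).
Cyclic subgroups by order — order 1: 1; order 2: 1; order 5: 1; order 10: 1; order 25: 1; order 50: 1.
Total: 6.

6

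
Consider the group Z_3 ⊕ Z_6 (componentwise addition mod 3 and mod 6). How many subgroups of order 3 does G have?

4

|G| = 18 and 3 | 18, so subgroups of order 3 are possible by Lagrange.
The subgroups of order 3 are: {(0,0), (0,2), (0,4)}; {(0,0), (1,0), (2,0)}; {(0,0), (1,2), (2,4)}; {(0,0), (1,4), (2,2)}.
So G has 4 subgroups of order 3.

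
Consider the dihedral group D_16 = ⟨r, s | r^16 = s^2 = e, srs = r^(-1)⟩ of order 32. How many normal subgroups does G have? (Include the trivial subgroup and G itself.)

8

G has 36 subgroups. Checking conjugation-invariance by order — order 1: 1/1 normal; order 2: 1/17 normal; order 4: 1/9 normal; order 8: 1/5 normal; order 16: 3/3 normal; order 32: 1/1 normal.
Total normal subgroups: 8.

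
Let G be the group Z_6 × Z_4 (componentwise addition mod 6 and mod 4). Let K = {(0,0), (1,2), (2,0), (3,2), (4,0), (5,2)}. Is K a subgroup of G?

Yes

|K| = 6 divides |G| = 24, consistent with Lagrange.
K contains the identity, every element's inverse is in K, and K is closed under +: it is a subgroup.
In fact K = ⟨(1,2)⟩.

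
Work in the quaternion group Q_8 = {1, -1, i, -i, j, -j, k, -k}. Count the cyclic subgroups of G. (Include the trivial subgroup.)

5

A cyclic subgroup of order d is generated by each of its φ(d) elements of order d, so the cyclic subgroups of order d number (#elements of order d)/φ(d).
Cyclic subgroups by order — order 1: 1; order 2: 1; order 4: 3.
Total: 5.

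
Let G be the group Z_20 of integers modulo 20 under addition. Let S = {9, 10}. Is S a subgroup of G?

No

The identity 0 ∉ S, so S is not a subgroup.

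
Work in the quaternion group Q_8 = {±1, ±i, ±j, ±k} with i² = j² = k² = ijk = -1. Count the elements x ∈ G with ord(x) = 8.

No element of G has order 8 (even though 8 | 8).

0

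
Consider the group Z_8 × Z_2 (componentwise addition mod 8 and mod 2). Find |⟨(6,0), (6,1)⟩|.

8

|⟨(6,0)⟩| = 4 and |⟨(6,1)⟩| = 4, so |H| is a multiple of lcm(4, 4) = 4 and divides |G| = 16.
Closing under the operation: H = {(0,0), (0,1), (2,0), (2,1), (4,0), (4,1), (6,0), (6,1)}, so |H| = 8.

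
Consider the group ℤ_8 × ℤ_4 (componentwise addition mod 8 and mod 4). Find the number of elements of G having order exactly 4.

12

An element (a,b) has order lcm(ord(a), ord(b)); count pairs with lcm equal to 4.
Enumerating gives 12 such elements.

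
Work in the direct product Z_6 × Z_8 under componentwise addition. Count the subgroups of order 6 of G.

3

|G| = 48 and 6 | 48, so subgroups of order 6 are possible by Lagrange.
The subgroups of order 6 are: {(0,0), (0,4), (2,0), (2,4), (4,0), (4,4)}; {(0,0), (1,0), (2,0), (3,0), (4,0), (5,0)}; {(0,0), (1,4), (2,0), (3,4), (4,0), (5,4)}.
So G has 3 subgroups of order 6.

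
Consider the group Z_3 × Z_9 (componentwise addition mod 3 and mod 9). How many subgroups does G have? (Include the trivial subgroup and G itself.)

|G| = 27, so by Lagrange every subgroup order divides 27. Divisors: 1, 3, 9, 27.
Subgroups by order — order 1: 1; order 3: 4; order 9: 4; order 27: 1.
Total: 1 + 4 + 4 + 1 = 10.

10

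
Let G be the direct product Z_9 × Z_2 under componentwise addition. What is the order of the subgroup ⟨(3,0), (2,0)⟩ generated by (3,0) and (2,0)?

9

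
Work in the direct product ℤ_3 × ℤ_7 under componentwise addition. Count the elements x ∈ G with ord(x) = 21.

12

An element (a,b) has order lcm(ord(a), ord(b)); count pairs with lcm equal to 21.
Enumerating gives 12 such elements.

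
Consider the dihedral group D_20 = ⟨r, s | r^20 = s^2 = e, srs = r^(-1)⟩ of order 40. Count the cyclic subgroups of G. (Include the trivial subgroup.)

Each element a generates a cyclic subgroup ⟨a⟩; distinct elements may generate the same one (a cyclic group of order d has φ(d) generators).
Cyclic subgroups by order — order 1: 1; order 2: 21; order 4: 1; order 5: 1; order 10: 1; order 20: 1.
Total: 26.

26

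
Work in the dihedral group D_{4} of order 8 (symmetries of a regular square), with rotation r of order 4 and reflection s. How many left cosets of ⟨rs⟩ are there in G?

|⟨rs⟩| = 2 and |G| = 8.
By Lagrange, [G : H] = |G|/|H| = 8/2 = 4.

4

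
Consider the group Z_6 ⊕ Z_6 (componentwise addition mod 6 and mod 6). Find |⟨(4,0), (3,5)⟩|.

|⟨(4,0)⟩| = 3 and |⟨(3,5)⟩| = 6, so |H| is a multiple of lcm(3, 6) = 6 and divides |G| = 36.
Closing under the operation: H = {(0,0), (0,2), (0,4), (1,1), (1,3), (1,5), (2,0), (2,2), (2,4), (3,1), (3,3), (3,5), (4,0), (4,2), (4,4), (5,1), (5,3), (5,5)}, so |H| = 18.

18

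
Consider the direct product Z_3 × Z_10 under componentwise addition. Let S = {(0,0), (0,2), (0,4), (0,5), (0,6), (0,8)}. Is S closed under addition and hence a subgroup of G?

No

Closure fails: (0,2) + (0,5) = (0,7) ∉ S. So S is not a subgroup.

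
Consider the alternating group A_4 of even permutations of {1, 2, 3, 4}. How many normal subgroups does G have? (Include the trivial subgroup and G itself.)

3

G has 10 subgroups. Checking conjugation-invariance by order — order 1: 1/1 normal; order 2: 0/3 normal; order 3: 0/4 normal; order 4: 1/1 normal; order 12: 1/1 normal.
Total normal subgroups: 3.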